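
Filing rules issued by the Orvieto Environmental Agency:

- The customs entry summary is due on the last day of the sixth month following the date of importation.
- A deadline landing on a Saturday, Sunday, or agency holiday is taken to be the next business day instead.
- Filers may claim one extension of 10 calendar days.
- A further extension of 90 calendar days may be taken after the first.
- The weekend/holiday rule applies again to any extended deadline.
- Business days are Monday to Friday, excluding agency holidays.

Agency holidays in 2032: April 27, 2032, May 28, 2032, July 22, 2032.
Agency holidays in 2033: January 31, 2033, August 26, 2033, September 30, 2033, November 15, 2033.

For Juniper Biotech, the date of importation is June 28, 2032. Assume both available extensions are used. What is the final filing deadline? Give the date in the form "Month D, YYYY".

The sixth month after June 28, 2032 is December 2032, whose last day is December 31, 2032.
December 31, 2032 (Friday) is already a business day.
Add the 10 calendar-day extension to December 31, 2032: January 10, 2033.
January 10, 2033 falls on a Monday, which is a business day, so no adjustment is needed.
With the 90-day extension, January 10, 2033 becomes April 10, 2033.
April 10, 2033 is a Sunday, so it moves to the next business day, April 11, 2033 (Monday).
Final deadline: April 11, 2033.

April 11, 2033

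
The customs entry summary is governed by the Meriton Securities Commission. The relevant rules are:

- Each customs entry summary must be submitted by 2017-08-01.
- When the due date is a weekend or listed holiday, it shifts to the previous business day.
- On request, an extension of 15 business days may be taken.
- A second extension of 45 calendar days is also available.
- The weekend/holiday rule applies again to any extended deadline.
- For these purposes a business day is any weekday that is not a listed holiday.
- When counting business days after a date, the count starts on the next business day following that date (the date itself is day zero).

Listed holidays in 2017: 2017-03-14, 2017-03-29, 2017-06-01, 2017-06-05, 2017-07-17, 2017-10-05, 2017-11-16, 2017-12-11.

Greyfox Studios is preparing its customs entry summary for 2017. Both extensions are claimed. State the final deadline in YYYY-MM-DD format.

2017-10-06

The stated deadline is 2017-08-01.
2017-08-01 is a Tuesday and not a listed holiday, so it stands.
The 15-business-day extension runs from 2017-08-01 to 2017-08-22.
2017-08-22 is a Tuesday and not a listed holiday, so it stands.
Add the 45 calendar-day extension to 2017-08-22: 2017-10-06.
Since 2017-10-06 is a Friday and not a holiday, the date is unchanged.
Final deadline: 2017-10-06.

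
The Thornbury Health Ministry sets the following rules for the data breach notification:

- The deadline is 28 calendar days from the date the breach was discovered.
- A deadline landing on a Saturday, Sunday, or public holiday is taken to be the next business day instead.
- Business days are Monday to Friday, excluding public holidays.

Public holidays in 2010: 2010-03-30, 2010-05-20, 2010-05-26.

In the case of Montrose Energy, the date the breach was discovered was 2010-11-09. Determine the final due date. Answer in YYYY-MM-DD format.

Trigger date 2010-11-09 + 28 calendar days = 2010-12-07.
2010-12-07 (Tuesday) is already a business day.
Deadline: 2010-12-07.

2010-12-07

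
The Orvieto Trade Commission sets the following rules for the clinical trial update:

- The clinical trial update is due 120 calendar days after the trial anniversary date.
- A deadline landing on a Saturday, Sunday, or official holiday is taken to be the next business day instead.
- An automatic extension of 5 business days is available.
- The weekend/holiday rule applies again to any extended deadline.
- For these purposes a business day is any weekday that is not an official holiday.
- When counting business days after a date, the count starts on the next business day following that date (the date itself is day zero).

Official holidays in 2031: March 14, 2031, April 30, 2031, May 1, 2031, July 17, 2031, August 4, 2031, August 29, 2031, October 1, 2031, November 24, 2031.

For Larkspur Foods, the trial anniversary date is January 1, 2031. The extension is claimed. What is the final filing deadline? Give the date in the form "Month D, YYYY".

May 9, 2031

Adding 120 calendar days to January 1, 2031 gives May 1, 2031.
May 1, 2031 falls on a listed holiday. Rolling to the next business day gives May 2, 2031, a Friday.
Counting 5 further business days from May 2, 2031 reaches May 9, 2031.
Since May 9, 2031 is a Friday and not a holiday, the date is unchanged.
Final deadline: May 9, 2031.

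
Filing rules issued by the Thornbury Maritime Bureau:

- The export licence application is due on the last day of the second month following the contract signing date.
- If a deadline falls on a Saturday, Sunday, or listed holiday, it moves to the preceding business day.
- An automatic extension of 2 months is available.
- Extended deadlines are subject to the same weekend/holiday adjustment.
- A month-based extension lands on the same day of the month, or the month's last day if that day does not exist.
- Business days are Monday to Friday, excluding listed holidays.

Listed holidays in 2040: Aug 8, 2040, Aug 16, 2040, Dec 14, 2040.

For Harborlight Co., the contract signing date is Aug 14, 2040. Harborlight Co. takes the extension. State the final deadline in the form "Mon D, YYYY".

2 months after Aug 14, 2040 is October 2040; that month ends on Oct 31, 2040.
Since Oct 31, 2040 is a Wednesday and not a holiday, the date is unchanged.
The 2 months extension carries Oct 31, 2040 to Dec 31, 2040.
Dec 31, 2040 (Monday) is already a business day.
So the filing is due Dec 31, 2040.

Dec 31, 2040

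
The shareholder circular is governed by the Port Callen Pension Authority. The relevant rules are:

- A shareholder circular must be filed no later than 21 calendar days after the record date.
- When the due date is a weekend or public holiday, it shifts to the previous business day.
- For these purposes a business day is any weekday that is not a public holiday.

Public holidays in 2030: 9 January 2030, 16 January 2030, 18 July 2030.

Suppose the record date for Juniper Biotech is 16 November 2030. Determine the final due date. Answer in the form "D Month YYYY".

Adding 21 calendar days to 16 November 2030 gives 7 December 2030.
7 December 2030 is a Saturday, so it moves to the preceding business day, 6 December 2030 (Friday).
Deadline: 6 December 2030.

6 December 2030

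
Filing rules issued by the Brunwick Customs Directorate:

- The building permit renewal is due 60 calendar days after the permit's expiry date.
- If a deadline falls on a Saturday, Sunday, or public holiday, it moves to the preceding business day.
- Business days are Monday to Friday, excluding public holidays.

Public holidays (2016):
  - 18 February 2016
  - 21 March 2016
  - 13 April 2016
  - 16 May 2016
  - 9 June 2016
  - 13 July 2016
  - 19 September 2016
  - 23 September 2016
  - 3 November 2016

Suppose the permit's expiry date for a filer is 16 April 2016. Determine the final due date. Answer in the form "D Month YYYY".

From 16 April 2016, 60 calendar days later is 15 June 2016.
15 June 2016 is a Wednesday and not a listed holiday, so it stands.
Deadline: 15 June 2016.

15 June 2016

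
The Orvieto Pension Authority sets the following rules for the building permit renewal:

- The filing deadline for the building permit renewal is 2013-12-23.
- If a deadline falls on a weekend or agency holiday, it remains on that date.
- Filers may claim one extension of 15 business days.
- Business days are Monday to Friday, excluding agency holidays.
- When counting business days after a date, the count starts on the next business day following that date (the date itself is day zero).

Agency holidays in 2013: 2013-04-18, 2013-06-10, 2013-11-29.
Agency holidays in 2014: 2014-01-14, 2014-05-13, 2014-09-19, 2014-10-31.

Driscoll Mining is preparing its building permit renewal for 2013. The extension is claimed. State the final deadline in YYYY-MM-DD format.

The statutory due date is 2013-12-23.
No adjustment is made for weekends or holidays, so 2013-12-23 stands.
Applying the 15-business-day extension: 15 business days after 2013-12-23 is 2014-01-13.
2014-01-13 falls on a Monday. The rules make no weekend/holiday allowance, so it remains 2014-01-13.
So the filing is due 2014-01-13.

2014-01-13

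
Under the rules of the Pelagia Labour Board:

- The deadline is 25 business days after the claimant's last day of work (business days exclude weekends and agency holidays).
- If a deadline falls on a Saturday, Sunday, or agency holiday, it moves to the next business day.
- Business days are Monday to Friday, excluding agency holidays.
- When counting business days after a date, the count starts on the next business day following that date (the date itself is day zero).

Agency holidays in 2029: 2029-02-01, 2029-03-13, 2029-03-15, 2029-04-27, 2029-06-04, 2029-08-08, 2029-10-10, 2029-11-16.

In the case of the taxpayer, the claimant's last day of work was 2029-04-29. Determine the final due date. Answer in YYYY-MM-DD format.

Counting 25 business days after 2029-04-29 (skipping weekends and listed holidays) reaches 2029-06-01.
2029-06-01 is a Friday and not a listed holiday, so it stands.
The final due date is 2029-06-01.

2029-06-01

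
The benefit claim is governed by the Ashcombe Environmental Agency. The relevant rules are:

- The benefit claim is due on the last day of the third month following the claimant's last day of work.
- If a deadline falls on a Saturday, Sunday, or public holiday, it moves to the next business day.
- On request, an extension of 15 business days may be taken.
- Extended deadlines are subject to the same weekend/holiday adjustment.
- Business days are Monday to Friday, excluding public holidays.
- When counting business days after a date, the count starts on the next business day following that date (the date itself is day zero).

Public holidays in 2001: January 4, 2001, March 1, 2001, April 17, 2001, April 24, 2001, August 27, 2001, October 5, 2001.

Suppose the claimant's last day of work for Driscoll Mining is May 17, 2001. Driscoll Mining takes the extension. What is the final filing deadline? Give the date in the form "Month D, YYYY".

The third month after May 17, 2001 is August 2001, whose last day is August 31, 2001.
Since August 31, 2001 is a Friday and not a holiday, the date is unchanged.
Counting 15 further business days from August 31, 2001 reaches September 21, 2001.
September 21, 2001 is a Friday and not a listed holiday, so it stands.
Final deadline: September 21, 2001.

September 21, 2001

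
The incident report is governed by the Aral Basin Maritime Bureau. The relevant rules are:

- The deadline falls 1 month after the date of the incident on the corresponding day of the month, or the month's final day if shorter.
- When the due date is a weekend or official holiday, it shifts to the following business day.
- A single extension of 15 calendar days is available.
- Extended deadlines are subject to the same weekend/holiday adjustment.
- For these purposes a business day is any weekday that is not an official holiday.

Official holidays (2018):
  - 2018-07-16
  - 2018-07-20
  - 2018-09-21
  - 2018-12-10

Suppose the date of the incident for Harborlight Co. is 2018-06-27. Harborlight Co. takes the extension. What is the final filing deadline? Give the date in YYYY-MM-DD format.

2018-08-13

1 month from 2018-06-27 is 2018-07-27.
2018-07-27 falls on a Friday, which is a business day, so no adjustment is needed.
The 15-calendar-day extension moves the deadline from 2018-07-27 to 2018-08-11.
2018-08-11 is a Saturday, so it moves to the next business day, 2018-08-13 (Monday).
Deadline: 2018-08-13.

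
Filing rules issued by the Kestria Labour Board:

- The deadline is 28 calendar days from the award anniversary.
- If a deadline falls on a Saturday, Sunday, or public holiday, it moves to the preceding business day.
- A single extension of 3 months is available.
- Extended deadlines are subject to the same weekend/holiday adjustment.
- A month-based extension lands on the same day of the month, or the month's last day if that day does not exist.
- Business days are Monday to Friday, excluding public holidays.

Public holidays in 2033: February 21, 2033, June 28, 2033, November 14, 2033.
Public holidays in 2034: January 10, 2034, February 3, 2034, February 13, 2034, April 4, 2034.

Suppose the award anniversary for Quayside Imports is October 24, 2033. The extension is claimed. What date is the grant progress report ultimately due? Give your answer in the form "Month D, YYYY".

28 calendar days after October 24, 2033 is November 21, 2033.
November 21, 2033 (Monday) is already a business day.
Applying the 3 months extension: 3 months after November 21, 2033 is February 21, 2034.
Since February 21, 2034 is a Tuesday and not a holiday, the date is unchanged.
The final due date is February 21, 2034.

February 21, 2034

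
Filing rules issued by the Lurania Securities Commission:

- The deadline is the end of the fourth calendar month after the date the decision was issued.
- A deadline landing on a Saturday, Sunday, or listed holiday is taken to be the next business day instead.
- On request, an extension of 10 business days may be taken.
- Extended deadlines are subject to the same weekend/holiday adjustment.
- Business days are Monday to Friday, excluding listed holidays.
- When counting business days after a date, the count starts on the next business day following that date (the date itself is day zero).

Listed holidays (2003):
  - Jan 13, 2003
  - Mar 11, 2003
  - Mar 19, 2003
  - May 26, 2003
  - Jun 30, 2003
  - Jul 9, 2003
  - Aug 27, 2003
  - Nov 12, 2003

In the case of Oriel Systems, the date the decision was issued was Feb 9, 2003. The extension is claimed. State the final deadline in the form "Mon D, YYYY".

4 months after Feb 9, 2003 falls in June 2003; the last day of that month is Jun 30, 2003.
Jun 30, 2003 is a listed holiday, so it moves to the next business day, Jul 1, 2003 (Tuesday).
The 10-business-day extension runs from Jul 1, 2003 to Jul 16, 2003.
Jul 16, 2003 (Wednesday) is already a business day.
Deadline: Jul 16, 2003.

Jul 16, 2003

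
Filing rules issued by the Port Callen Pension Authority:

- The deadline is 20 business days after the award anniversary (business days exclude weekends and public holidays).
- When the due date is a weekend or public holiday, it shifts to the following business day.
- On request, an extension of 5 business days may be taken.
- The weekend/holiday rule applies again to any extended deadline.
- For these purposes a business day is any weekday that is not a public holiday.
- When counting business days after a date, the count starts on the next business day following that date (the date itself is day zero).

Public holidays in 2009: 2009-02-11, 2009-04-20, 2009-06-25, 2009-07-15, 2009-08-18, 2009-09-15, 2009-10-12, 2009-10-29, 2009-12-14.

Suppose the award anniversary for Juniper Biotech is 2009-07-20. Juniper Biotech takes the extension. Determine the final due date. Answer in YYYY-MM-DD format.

20 business days after 2009-07-20, excluding weekends and holidays, is 2009-08-17.
2009-08-17 falls on a Monday, which is a business day, so no adjustment is needed.
Applying the 5-business-day extension: 5 business days after 2009-08-17 is 2009-08-25.
2009-08-25 falls on a Tuesday, which is a business day, so no adjustment is needed.
Final deadline: 2009-08-25.

2009-08-25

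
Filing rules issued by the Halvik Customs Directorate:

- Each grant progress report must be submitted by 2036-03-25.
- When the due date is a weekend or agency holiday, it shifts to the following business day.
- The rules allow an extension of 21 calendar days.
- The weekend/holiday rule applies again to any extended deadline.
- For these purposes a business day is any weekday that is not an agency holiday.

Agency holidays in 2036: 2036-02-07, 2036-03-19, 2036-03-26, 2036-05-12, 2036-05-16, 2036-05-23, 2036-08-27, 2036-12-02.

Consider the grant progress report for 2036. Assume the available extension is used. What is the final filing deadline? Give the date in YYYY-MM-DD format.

The statutory due date is 2036-03-25.
2036-03-25 (Tuesday) is already a business day.
Add the 21 calendar-day extension to 2036-03-25: 2036-04-15.
2036-04-15 falls on a Tuesday, which is a business day, so no adjustment is needed.
The final due date is 2036-04-15.

2036-04-15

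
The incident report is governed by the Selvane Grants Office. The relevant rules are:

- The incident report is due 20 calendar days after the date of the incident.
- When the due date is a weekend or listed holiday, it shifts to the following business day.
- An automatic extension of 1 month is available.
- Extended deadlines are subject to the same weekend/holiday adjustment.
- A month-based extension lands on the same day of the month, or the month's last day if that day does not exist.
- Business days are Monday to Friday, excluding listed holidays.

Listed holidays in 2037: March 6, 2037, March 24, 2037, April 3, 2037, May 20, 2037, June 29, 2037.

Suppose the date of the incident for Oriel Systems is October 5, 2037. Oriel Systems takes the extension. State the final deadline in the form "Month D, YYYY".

November 26, 2037

Trigger date October 5, 2037 + 20 calendar days = October 25, 2037.
Because October 25, 2037 is a Sunday, the deadline becomes October 26, 2037 (Monday).
Add 1 month to October 26, 2037: November 26, 2037.
November 26, 2037 falls on a Thursday, which is a business day, so no adjustment is needed.
Deadline: November 26, 2037.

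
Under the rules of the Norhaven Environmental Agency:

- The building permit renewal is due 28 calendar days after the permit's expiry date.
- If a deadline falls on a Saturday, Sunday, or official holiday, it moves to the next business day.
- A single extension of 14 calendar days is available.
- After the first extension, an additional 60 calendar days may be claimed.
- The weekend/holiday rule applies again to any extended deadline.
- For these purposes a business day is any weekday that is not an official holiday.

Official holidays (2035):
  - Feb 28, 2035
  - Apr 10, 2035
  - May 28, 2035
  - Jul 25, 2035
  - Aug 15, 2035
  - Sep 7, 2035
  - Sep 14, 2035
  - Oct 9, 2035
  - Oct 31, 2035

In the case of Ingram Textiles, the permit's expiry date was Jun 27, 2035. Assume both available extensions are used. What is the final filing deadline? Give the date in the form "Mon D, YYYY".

28 calendar days after Jun 27, 2035 is Jul 25, 2035.
Jul 25, 2035 is a listed holiday, so it moves to the next business day, Jul 26, 2035 (Thursday).
Add the 14 calendar-day extension to Jul 26, 2035: Aug 9, 2035.
Aug 9, 2035 (Thursday) is already a business day.
The 60-calendar-day extension moves the deadline from Aug 9, 2035 to Oct 8, 2035.
Since Oct 8, 2035 is a Monday and not a holiday, the date is unchanged.
Deadline: Oct 8, 2035.

Oct 8, 2035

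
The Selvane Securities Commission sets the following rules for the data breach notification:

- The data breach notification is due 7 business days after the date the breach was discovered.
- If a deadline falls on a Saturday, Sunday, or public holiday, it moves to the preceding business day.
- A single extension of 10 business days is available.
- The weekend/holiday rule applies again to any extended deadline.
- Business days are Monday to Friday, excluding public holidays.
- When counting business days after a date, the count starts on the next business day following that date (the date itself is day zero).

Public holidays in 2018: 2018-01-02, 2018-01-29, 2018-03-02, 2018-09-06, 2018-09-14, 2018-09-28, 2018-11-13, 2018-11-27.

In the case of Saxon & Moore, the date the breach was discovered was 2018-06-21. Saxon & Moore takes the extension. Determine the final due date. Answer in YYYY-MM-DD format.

2018-07-16

Counting 7 business days after 2018-06-21 (skipping weekends and listed holidays) reaches 2018-07-02.
2018-07-02 falls on a Monday, which is a business day, so no adjustment is needed.
The 10-business-day extension runs from 2018-07-02 to 2018-07-16.
2018-07-16 (Monday) is already a business day.
Final deadline: 2018-07-16.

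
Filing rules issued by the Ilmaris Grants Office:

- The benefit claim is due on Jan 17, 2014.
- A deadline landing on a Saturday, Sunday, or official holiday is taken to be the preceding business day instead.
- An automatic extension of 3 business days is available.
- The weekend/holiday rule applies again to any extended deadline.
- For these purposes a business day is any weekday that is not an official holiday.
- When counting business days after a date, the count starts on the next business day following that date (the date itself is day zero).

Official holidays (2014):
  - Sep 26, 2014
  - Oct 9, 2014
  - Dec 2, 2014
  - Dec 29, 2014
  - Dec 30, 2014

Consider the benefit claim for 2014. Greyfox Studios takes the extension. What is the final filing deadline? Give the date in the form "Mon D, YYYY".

Jan 22, 2014

The stated deadline is Jan 17, 2014.
Jan 17, 2014 falls on a Friday, which is a business day, so no adjustment is needed.
Counting 3 further business days from Jan 17, 2014 reaches Jan 22, 2014.
Since Jan 22, 2014 is a Wednesday and not a holiday, the date is unchanged.
The final due date is Jan 22, 2014.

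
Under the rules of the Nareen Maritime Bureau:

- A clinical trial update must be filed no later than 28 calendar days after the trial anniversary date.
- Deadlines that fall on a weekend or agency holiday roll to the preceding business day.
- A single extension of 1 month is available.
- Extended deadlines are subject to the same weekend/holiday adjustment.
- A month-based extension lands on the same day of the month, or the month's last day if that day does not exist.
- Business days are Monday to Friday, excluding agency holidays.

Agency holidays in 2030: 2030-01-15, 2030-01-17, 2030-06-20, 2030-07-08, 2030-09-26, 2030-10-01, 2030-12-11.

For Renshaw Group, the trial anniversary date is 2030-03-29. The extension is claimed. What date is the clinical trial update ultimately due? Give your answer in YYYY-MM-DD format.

2030-05-24

Trigger date 2030-03-29 + 28 calendar days = 2030-04-26.
2030-04-26 falls on a Friday, which is a business day, so no adjustment is needed.
The 1 month extension carries 2030-04-26 to 2030-05-26.
2030-05-26 is a Sunday; the preceding business day is 2030-05-24 (Friday).
So the filing is due 2030-05-24.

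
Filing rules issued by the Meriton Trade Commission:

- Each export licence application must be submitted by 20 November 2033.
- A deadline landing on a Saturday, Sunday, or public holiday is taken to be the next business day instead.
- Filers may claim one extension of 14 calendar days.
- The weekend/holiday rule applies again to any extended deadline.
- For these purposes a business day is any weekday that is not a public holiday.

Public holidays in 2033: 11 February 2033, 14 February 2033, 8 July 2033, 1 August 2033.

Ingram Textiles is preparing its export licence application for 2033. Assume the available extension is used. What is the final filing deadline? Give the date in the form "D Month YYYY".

The statutory due date is 20 November 2033.
20 November 2033 is a Sunday; the next business day is 21 November 2033 (Monday).
The 14-calendar-day extension moves the deadline from 21 November 2033 to 5 December 2033.
5 December 2033 falls on a Monday, which is a business day, so no adjustment is needed.
So the filing is due 5 December 2033.

5 December 2033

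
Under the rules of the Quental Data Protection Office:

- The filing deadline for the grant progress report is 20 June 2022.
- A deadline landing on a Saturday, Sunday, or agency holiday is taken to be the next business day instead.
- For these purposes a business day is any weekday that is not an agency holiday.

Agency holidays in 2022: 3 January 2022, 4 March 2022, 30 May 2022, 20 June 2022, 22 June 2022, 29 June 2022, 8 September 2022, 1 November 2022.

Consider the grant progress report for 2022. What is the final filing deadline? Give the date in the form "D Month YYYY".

The statutory due date is 20 June 2022.
20 June 2022 is a listed holiday, so it moves to the next business day, 21 June 2022 (Tuesday).
Final deadline: 21 June 2022.

21 June 2022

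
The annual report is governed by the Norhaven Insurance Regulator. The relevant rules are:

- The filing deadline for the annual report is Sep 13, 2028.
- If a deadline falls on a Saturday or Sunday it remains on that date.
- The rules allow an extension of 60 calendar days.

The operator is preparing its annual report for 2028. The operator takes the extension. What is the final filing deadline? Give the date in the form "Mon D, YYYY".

The stated deadline is Sep 13, 2028.
Sep 13, 2028 is a Wednesday; no weekend or holiday adjustment applies.
The 60-calendar-day extension moves the deadline from Sep 13, 2028 to Nov 12, 2028.
Nov 12, 2028 falls on a Sunday. The rules make no weekend/holiday allowance, so it remains Nov 12, 2028.
The final due date is Nov 12, 2028.

Nov 12, 2028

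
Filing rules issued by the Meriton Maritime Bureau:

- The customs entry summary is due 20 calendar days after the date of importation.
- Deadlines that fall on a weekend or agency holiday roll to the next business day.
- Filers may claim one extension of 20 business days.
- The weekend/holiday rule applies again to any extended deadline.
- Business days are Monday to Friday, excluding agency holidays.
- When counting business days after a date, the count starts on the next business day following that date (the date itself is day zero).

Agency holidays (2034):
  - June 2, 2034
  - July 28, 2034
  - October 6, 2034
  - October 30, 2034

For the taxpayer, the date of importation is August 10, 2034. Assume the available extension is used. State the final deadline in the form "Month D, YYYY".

Trigger date August 10, 2034 + 20 calendar days = August 30, 2034.
Since August 30, 2034 is a Wednesday and not a holiday, the date is unchanged.
The 20-business-day extension runs from August 30, 2034 to September 27, 2034.
September 27, 2034 is a Wednesday and not a listed holiday, so it stands.
Deadline: September 27, 2034.

September 27, 2034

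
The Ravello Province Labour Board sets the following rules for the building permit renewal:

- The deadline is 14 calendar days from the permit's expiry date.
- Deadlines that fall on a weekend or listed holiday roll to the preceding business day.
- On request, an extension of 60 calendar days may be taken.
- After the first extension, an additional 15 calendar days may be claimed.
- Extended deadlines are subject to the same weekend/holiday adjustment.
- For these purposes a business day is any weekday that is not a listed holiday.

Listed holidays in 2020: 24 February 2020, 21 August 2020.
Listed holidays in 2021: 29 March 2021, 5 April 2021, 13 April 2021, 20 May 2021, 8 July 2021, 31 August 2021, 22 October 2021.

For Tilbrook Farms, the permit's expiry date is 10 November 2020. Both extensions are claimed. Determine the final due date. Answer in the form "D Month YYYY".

14 calendar days after 10 November 2020 is 24 November 2020.
24 November 2020 (Tuesday) is already a business day.
With the 60-day extension, 24 November 2020 becomes 23 January 2021.
Because 23 January 2021 is a Saturday, the deadline becomes 22 January 2021 (Friday).
Applying the 15-calendar-day extension: 22 January 2021 + 15 days = 6 February 2021.
6 February 2021 falls on a Saturday. Rolling to the preceding business day gives 5 February 2021, a Friday.
The final due date is 5 February 2021.

5 February 2021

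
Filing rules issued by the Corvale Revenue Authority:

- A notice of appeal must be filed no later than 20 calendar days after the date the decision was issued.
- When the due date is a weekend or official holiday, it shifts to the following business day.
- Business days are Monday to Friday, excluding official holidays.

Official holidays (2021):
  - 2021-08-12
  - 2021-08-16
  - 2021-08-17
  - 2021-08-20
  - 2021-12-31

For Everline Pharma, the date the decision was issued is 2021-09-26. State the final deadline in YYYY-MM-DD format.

From 2021-09-26, 20 calendar days later is 2021-10-16.
Because 2021-10-16 is a Saturday, the deadline becomes 2021-10-18 (Monday).
The final due date is 2021-10-18.

2021-10-18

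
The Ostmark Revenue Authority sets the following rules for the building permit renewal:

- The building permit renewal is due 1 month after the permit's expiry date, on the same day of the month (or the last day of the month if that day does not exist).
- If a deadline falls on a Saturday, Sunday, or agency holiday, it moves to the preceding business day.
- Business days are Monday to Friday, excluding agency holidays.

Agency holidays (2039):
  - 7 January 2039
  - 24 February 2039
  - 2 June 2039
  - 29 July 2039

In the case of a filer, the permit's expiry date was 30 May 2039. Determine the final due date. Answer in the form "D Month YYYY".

1 month after 30 May 2039, on the same day of the month, is 30 June 2039.
Since 30 June 2039 is a Thursday and not a holiday, the date is unchanged.
The final due date is 30 June 2039.

30 June 2039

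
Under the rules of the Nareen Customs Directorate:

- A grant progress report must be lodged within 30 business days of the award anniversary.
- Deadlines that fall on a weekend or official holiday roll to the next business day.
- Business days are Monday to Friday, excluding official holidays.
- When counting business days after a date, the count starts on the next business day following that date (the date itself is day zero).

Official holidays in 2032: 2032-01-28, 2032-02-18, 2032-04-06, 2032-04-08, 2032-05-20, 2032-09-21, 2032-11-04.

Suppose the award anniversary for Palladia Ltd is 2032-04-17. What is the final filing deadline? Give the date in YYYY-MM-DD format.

2032-05-31

Starting the day after 2032-04-17 and counting 30 business days lands on 2032-05-31.
2032-05-31 falls on a Monday, which is a business day, so no adjustment is needed.
Deadline: 2032-05-31.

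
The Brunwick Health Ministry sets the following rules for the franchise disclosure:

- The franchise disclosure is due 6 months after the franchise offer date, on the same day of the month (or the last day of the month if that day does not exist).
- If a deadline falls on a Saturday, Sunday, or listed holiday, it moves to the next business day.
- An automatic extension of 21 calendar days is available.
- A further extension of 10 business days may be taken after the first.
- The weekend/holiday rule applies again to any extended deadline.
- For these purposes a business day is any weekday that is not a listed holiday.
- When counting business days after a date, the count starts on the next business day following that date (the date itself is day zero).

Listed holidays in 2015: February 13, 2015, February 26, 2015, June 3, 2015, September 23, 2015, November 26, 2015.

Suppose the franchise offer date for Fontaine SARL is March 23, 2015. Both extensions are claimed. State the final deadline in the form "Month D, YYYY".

October 29, 2015

6 months after March 23, 2015, on the same day of the month, is September 23, 2015.
September 23, 2015 is a listed holiday, so it moves to the next business day, September 24, 2015 (Thursday).
The 21-calendar-day extension moves the deadline from September 24, 2015 to October 15, 2015.
October 15, 2015 is a Thursday and not a listed holiday, so it stands.
Applying the 10-business-day extension: 10 business days after October 15, 2015 is October 29, 2015.
October 29, 2015 is a Thursday and not a listed holiday, so it stands.
Deadline: October 29, 2015.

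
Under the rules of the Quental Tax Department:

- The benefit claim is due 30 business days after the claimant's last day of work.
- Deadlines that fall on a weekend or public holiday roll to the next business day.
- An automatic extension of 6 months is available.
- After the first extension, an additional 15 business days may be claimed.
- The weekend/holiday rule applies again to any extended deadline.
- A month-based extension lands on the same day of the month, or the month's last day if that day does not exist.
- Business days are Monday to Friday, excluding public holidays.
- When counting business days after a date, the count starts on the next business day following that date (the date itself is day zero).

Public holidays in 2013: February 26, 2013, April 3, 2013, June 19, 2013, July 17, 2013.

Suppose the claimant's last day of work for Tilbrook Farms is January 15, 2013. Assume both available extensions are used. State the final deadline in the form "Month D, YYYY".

September 17, 2013

30 business days after January 15, 2013, excluding weekends and holidays, is February 27, 2013.
Since February 27, 2013 is a Wednesday and not a holiday, the date is unchanged.
The 6 months extension carries February 27, 2013 to August 27, 2013.
August 27, 2013 is a Tuesday and not a listed holiday, so it stands.
Applying the 15-business-day extension: 15 business days after August 27, 2013 is September 17, 2013.
September 17, 2013 falls on a Tuesday, which is a business day, so no adjustment is needed.
The final due date is September 17, 2013.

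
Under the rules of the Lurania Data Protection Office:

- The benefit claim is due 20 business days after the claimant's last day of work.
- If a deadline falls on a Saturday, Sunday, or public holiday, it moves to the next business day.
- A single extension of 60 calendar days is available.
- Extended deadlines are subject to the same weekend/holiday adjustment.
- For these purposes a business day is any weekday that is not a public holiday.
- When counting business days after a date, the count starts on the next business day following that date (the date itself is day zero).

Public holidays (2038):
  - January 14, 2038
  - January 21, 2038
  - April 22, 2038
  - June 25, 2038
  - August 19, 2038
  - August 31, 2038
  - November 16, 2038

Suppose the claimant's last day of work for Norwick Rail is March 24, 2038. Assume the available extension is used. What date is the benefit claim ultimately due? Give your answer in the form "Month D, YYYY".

June 21, 2038

20 business days after March 24, 2038, excluding weekends and holidays, is April 21, 2038.
April 21, 2038 falls on a Wednesday, which is a business day, so no adjustment is needed.
With the 60-day extension, April 21, 2038 becomes June 20, 2038.
Because June 20, 2038 is a Sunday, the deadline becomes June 21, 2038 (Monday).
So the filing is due June 21, 2038.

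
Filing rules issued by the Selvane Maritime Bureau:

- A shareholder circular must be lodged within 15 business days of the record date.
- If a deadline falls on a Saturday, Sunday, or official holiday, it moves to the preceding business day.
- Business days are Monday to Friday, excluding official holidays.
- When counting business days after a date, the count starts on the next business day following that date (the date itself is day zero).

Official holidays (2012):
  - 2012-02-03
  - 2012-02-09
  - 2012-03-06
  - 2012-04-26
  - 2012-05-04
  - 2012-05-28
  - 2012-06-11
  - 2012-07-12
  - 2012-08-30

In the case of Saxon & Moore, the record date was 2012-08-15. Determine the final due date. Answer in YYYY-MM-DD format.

Starting the day after 2012-08-15 and counting 15 business days lands on 2012-09-06.
2012-09-06 (Thursday) is already a business day.
Final deadline: 2012-09-06.

2012-09-06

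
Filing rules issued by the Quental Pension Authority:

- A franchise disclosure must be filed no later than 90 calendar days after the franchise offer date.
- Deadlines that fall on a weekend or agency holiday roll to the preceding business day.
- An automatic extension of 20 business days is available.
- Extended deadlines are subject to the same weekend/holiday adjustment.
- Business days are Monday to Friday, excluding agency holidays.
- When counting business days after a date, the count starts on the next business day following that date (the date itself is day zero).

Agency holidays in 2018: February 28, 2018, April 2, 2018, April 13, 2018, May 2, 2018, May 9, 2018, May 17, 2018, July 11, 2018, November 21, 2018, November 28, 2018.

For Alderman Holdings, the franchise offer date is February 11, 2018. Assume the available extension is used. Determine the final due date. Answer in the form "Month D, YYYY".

June 11, 2018

Trigger date February 11, 2018 + 90 calendar days = May 12, 2018.
Because May 12, 2018 is a Saturday, the deadline becomes May 11, 2018 (Friday).
Applying the 20-business-day extension: 20 business days after May 11, 2018 is June 11, 2018.
Since June 11, 2018 is a Monday and not a holiday, the date is unchanged.
The final due date is June 11, 2018.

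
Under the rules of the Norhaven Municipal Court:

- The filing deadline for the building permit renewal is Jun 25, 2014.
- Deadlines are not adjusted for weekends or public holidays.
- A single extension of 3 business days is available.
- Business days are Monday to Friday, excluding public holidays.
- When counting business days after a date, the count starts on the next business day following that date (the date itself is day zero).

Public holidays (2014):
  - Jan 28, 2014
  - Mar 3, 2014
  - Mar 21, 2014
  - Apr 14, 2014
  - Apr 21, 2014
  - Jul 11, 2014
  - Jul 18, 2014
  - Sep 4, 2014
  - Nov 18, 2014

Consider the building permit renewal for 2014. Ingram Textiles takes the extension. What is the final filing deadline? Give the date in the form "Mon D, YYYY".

Start from the fixed due date, Jun 25, 2014.
Jun 25, 2014 is a Wednesday; no weekend or holiday adjustment applies.
Counting 3 further business days from Jun 25, 2014 reaches Jun 30, 2014.
Jun 30, 2014 is a Monday; no weekend or holiday adjustment applies.
So the filing is due Jun 30, 2014.

Jun 30, 2014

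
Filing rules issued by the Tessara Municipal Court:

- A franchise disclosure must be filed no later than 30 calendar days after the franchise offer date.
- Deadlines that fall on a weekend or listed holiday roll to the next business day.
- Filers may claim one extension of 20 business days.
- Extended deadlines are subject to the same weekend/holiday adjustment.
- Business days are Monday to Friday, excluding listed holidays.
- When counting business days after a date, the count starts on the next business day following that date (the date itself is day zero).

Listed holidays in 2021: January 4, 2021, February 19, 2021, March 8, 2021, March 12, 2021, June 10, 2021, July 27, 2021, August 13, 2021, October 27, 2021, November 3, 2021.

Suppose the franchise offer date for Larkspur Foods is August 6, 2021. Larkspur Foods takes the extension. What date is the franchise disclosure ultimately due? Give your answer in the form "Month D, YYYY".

October 4, 2021

Adding 30 calendar days to August 6, 2021 gives September 5, 2021.
September 5, 2021 is a Sunday; the next business day is September 6, 2021 (Monday).
Counting 20 further business days from September 6, 2021 reaches October 4, 2021.
October 4, 2021 is a Monday and not a listed holiday, so it stands.
The final due date is October 4, 2021.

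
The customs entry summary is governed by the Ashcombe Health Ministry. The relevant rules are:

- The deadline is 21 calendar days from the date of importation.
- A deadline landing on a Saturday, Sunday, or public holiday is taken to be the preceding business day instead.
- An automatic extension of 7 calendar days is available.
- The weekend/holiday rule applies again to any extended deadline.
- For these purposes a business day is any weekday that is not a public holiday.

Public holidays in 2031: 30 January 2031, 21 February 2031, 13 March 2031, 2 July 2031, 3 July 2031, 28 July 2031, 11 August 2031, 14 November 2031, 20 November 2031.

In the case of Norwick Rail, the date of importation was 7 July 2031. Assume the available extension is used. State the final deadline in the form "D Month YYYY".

Trigger date 7 July 2031 + 21 calendar days = 28 July 2031.
28 July 2031 is a listed holiday; the preceding business day is 25 July 2031 (Friday).
The 7-calendar-day extension moves the deadline from 25 July 2031 to 1 August 2031.
Since 1 August 2031 is a Friday and not a holiday, the date is unchanged.
Deadline: 1 August 2031.

1 August 2031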